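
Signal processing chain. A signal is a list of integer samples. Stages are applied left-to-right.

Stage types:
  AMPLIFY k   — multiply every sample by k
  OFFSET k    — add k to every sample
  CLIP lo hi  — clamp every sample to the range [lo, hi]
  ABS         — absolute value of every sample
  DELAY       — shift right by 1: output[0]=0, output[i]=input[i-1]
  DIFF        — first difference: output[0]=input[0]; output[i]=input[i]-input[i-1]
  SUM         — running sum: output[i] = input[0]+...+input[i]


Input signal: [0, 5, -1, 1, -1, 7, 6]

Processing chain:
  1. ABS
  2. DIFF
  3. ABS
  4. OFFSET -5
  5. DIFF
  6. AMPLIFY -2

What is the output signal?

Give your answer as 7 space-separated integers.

Answer: 10 -10 2 8 0 -12 10

Derivation:
Input: [0, 5, -1, 1, -1, 7, 6]
Stage 1 (ABS): |0|=0, |5|=5, |-1|=1, |1|=1, |-1|=1, |7|=7, |6|=6 -> [0, 5, 1, 1, 1, 7, 6]
Stage 2 (DIFF): s[0]=0, 5-0=5, 1-5=-4, 1-1=0, 1-1=0, 7-1=6, 6-7=-1 -> [0, 5, -4, 0, 0, 6, -1]
Stage 3 (ABS): |0|=0, |5|=5, |-4|=4, |0|=0, |0|=0, |6|=6, |-1|=1 -> [0, 5, 4, 0, 0, 6, 1]
Stage 4 (OFFSET -5): 0+-5=-5, 5+-5=0, 4+-5=-1, 0+-5=-5, 0+-5=-5, 6+-5=1, 1+-5=-4 -> [-5, 0, -1, -5, -5, 1, -4]
Stage 5 (DIFF): s[0]=-5, 0--5=5, -1-0=-1, -5--1=-4, -5--5=0, 1--5=6, -4-1=-5 -> [-5, 5, -1, -4, 0, 6, -5]
Stage 6 (AMPLIFY -2): -5*-2=10, 5*-2=-10, -1*-2=2, -4*-2=8, 0*-2=0, 6*-2=-12, -5*-2=10 -> [10, -10, 2, 8, 0, -12, 10]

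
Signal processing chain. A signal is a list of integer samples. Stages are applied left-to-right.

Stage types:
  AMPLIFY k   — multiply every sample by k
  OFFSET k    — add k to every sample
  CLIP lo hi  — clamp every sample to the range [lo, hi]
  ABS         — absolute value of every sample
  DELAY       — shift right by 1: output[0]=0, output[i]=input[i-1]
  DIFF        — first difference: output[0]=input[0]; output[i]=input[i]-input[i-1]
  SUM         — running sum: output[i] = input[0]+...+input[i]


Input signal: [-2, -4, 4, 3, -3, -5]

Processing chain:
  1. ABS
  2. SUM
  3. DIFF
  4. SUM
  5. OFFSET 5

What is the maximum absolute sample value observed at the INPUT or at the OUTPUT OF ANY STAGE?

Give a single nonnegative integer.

Input: [-2, -4, 4, 3, -3, -5] (max |s|=5)
Stage 1 (ABS): |-2|=2, |-4|=4, |4|=4, |3|=3, |-3|=3, |-5|=5 -> [2, 4, 4, 3, 3, 5] (max |s|=5)
Stage 2 (SUM): sum[0..0]=2, sum[0..1]=6, sum[0..2]=10, sum[0..3]=13, sum[0..4]=16, sum[0..5]=21 -> [2, 6, 10, 13, 16, 21] (max |s|=21)
Stage 3 (DIFF): s[0]=2, 6-2=4, 10-6=4, 13-10=3, 16-13=3, 21-16=5 -> [2, 4, 4, 3, 3, 5] (max |s|=5)
Stage 4 (SUM): sum[0..0]=2, sum[0..1]=6, sum[0..2]=10, sum[0..3]=13, sum[0..4]=16, sum[0..5]=21 -> [2, 6, 10, 13, 16, 21] (max |s|=21)
Stage 5 (OFFSET 5): 2+5=7, 6+5=11, 10+5=15, 13+5=18, 16+5=21, 21+5=26 -> [7, 11, 15, 18, 21, 26] (max |s|=26)
Overall max amplitude: 26

Answer: 26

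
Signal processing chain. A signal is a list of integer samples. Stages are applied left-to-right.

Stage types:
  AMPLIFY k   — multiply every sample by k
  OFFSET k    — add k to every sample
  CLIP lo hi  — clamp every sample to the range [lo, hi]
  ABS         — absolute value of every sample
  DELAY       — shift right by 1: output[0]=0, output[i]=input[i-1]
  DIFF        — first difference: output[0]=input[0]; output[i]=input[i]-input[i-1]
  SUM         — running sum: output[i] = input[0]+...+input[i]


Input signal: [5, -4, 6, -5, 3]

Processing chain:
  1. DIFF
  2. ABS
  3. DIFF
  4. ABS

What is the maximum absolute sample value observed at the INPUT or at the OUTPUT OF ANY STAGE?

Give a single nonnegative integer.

Input: [5, -4, 6, -5, 3] (max |s|=6)
Stage 1 (DIFF): s[0]=5, -4-5=-9, 6--4=10, -5-6=-11, 3--5=8 -> [5, -9, 10, -11, 8] (max |s|=11)
Stage 2 (ABS): |5|=5, |-9|=9, |10|=10, |-11|=11, |8|=8 -> [5, 9, 10, 11, 8] (max |s|=11)
Stage 3 (DIFF): s[0]=5, 9-5=4, 10-9=1, 11-10=1, 8-11=-3 -> [5, 4, 1, 1, -3] (max |s|=5)
Stage 4 (ABS): |5|=5, |4|=4, |1|=1, |1|=1, |-3|=3 -> [5, 4, 1, 1, 3] (max |s|=5)
Overall max amplitude: 11

Answer: 11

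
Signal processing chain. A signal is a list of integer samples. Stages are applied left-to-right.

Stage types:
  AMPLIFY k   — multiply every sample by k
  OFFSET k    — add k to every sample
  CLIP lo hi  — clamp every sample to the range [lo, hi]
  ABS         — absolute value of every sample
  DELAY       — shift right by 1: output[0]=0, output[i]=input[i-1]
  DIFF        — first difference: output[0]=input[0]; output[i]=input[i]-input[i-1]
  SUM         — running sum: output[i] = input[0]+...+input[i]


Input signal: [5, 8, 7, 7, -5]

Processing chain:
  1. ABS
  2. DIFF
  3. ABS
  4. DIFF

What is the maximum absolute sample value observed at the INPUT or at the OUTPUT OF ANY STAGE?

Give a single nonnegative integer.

Input: [5, 8, 7, 7, -5] (max |s|=8)
Stage 1 (ABS): |5|=5, |8|=8, |7|=7, |7|=7, |-5|=5 -> [5, 8, 7, 7, 5] (max |s|=8)
Stage 2 (DIFF): s[0]=5, 8-5=3, 7-8=-1, 7-7=0, 5-7=-2 -> [5, 3, -1, 0, -2] (max |s|=5)
Stage 3 (ABS): |5|=5, |3|=3, |-1|=1, |0|=0, |-2|=2 -> [5, 3, 1, 0, 2] (max |s|=5)
Stage 4 (DIFF): s[0]=5, 3-5=-2, 1-3=-2, 0-1=-1, 2-0=2 -> [5, -2, -2, -1, 2] (max |s|=5)
Overall max amplitude: 8

Answer: 8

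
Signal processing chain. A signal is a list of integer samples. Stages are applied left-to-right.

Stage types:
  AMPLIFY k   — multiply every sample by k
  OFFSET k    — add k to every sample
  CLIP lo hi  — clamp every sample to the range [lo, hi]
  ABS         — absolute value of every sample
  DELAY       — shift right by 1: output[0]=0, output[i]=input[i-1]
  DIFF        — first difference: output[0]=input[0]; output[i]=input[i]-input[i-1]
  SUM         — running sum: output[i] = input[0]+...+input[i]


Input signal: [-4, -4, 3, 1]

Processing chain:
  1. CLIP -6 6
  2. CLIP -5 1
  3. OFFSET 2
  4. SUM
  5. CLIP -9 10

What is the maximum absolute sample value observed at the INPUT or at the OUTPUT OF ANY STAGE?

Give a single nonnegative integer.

Answer: 4

Derivation:
Input: [-4, -4, 3, 1] (max |s|=4)
Stage 1 (CLIP -6 6): clip(-4,-6,6)=-4, clip(-4,-6,6)=-4, clip(3,-6,6)=3, clip(1,-6,6)=1 -> [-4, -4, 3, 1] (max |s|=4)
Stage 2 (CLIP -5 1): clip(-4,-5,1)=-4, clip(-4,-5,1)=-4, clip(3,-5,1)=1, clip(1,-5,1)=1 -> [-4, -4, 1, 1] (max |s|=4)
Stage 3 (OFFSET 2): -4+2=-2, -4+2=-2, 1+2=3, 1+2=3 -> [-2, -2, 3, 3] (max |s|=3)
Stage 4 (SUM): sum[0..0]=-2, sum[0..1]=-4, sum[0..2]=-1, sum[0..3]=2 -> [-2, -4, -1, 2] (max |s|=4)
Stage 5 (CLIP -9 10): clip(-2,-9,10)=-2, clip(-4,-9,10)=-4, clip(-1,-9,10)=-1, clip(2,-9,10)=2 -> [-2, -4, -1, 2] (max |s|=4)
Overall max amplitude: 4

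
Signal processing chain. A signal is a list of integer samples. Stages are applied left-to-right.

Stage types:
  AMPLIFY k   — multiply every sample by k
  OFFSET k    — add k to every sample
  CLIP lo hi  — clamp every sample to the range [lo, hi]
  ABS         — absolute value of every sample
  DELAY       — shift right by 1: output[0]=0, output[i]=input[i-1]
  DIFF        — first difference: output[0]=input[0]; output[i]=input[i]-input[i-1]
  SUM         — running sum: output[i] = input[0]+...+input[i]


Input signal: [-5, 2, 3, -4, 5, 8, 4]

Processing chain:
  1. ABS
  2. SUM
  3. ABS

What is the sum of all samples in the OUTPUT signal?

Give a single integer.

Answer: 113

Derivation:
Input: [-5, 2, 3, -4, 5, 8, 4]
Stage 1 (ABS): |-5|=5, |2|=2, |3|=3, |-4|=4, |5|=5, |8|=8, |4|=4 -> [5, 2, 3, 4, 5, 8, 4]
Stage 2 (SUM): sum[0..0]=5, sum[0..1]=7, sum[0..2]=10, sum[0..3]=14, sum[0..4]=19, sum[0..5]=27, sum[0..6]=31 -> [5, 7, 10, 14, 19, 27, 31]
Stage 3 (ABS): |5|=5, |7|=7, |10|=10, |14|=14, |19|=19, |27|=27, |31|=31 -> [5, 7, 10, 14, 19, 27, 31]
Output sum: 113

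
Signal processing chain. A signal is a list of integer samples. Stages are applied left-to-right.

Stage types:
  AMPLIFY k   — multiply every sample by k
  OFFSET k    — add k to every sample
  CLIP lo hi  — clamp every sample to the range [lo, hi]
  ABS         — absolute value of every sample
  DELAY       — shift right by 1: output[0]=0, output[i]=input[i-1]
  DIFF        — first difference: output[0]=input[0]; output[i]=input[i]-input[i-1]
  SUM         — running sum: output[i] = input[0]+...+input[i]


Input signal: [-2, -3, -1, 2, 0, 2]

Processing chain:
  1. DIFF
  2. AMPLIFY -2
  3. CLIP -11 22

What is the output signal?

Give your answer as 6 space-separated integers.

Input: [-2, -3, -1, 2, 0, 2]
Stage 1 (DIFF): s[0]=-2, -3--2=-1, -1--3=2, 2--1=3, 0-2=-2, 2-0=2 -> [-2, -1, 2, 3, -2, 2]
Stage 2 (AMPLIFY -2): -2*-2=4, -1*-2=2, 2*-2=-4, 3*-2=-6, -2*-2=4, 2*-2=-4 -> [4, 2, -4, -6, 4, -4]
Stage 3 (CLIP -11 22): clip(4,-11,22)=4, clip(2,-11,22)=2, clip(-4,-11,22)=-4, clip(-6,-11,22)=-6, clip(4,-11,22)=4, clip(-4,-11,22)=-4 -> [4, 2, -4, -6, 4, -4]

Answer: 4 2 -4 -6 4 -4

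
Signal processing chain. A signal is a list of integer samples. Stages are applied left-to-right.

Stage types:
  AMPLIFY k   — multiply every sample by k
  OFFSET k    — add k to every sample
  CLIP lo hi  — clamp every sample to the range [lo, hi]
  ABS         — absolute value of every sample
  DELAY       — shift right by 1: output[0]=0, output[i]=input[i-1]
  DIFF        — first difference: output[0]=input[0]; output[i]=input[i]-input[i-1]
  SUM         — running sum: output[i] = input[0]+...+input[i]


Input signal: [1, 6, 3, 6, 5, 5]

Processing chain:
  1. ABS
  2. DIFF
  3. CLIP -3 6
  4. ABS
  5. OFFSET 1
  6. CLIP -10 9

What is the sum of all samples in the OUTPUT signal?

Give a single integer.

Input: [1, 6, 3, 6, 5, 5]
Stage 1 (ABS): |1|=1, |6|=6, |3|=3, |6|=6, |5|=5, |5|=5 -> [1, 6, 3, 6, 5, 5]
Stage 2 (DIFF): s[0]=1, 6-1=5, 3-6=-3, 6-3=3, 5-6=-1, 5-5=0 -> [1, 5, -3, 3, -1, 0]
Stage 3 (CLIP -3 6): clip(1,-3,6)=1, clip(5,-3,6)=5, clip(-3,-3,6)=-3, clip(3,-3,6)=3, clip(-1,-3,6)=-1, clip(0,-3,6)=0 -> [1, 5, -3, 3, -1, 0]
Stage 4 (ABS): |1|=1, |5|=5, |-3|=3, |3|=3, |-1|=1, |0|=0 -> [1, 5, 3, 3, 1, 0]
Stage 5 (OFFSET 1): 1+1=2, 5+1=6, 3+1=4, 3+1=4, 1+1=2, 0+1=1 -> [2, 6, 4, 4, 2, 1]
Stage 6 (CLIP -10 9): clip(2,-10,9)=2, clip(6,-10,9)=6, clip(4,-10,9)=4, clip(4,-10,9)=4, clip(2,-10,9)=2, clip(1,-10,9)=1 -> [2, 6, 4, 4, 2, 1]
Output sum: 19

Answer: 19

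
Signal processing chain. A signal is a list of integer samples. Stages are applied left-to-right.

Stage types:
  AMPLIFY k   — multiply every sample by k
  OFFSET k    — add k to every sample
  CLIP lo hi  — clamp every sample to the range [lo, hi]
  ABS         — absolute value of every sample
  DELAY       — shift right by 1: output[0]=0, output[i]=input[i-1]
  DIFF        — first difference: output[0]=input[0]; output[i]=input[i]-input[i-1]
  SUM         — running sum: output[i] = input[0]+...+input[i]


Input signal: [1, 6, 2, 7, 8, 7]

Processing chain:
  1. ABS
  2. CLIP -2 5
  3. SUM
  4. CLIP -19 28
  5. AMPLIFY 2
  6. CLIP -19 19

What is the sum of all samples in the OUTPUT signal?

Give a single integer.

Input: [1, 6, 2, 7, 8, 7]
Stage 1 (ABS): |1|=1, |6|=6, |2|=2, |7|=7, |8|=8, |7|=7 -> [1, 6, 2, 7, 8, 7]
Stage 2 (CLIP -2 5): clip(1,-2,5)=1, clip(6,-2,5)=5, clip(2,-2,5)=2, clip(7,-2,5)=5, clip(8,-2,5)=5, clip(7,-2,5)=5 -> [1, 5, 2, 5, 5, 5]
Stage 3 (SUM): sum[0..0]=1, sum[0..1]=6, sum[0..2]=8, sum[0..3]=13, sum[0..4]=18, sum[0..5]=23 -> [1, 6, 8, 13, 18, 23]
Stage 4 (CLIP -19 28): clip(1,-19,28)=1, clip(6,-19,28)=6, clip(8,-19,28)=8, clip(13,-19,28)=13, clip(18,-19,28)=18, clip(23,-19,28)=23 -> [1, 6, 8, 13, 18, 23]
Stage 5 (AMPLIFY 2): 1*2=2, 6*2=12, 8*2=16, 13*2=26, 18*2=36, 23*2=46 -> [2, 12, 16, 26, 36, 46]
Stage 6 (CLIP -19 19): clip(2,-19,19)=2, clip(12,-19,19)=12, clip(16,-19,19)=16, clip(26,-19,19)=19, clip(36,-19,19)=19, clip(46,-19,19)=19 -> [2, 12, 16, 19, 19, 19]
Output sum: 87

Answer: 87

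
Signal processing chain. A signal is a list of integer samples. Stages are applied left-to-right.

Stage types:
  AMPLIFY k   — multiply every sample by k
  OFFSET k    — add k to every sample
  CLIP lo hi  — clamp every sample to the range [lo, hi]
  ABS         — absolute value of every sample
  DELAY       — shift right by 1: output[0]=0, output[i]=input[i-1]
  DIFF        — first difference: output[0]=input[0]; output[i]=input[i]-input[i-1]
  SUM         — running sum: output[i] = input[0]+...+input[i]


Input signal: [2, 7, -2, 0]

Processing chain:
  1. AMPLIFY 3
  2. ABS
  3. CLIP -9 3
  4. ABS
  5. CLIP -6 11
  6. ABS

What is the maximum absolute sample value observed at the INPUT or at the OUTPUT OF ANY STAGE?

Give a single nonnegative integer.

Answer: 21

Derivation:
Input: [2, 7, -2, 0] (max |s|=7)
Stage 1 (AMPLIFY 3): 2*3=6, 7*3=21, -2*3=-6, 0*3=0 -> [6, 21, -6, 0] (max |s|=21)
Stage 2 (ABS): |6|=6, |21|=21, |-6|=6, |0|=0 -> [6, 21, 6, 0] (max |s|=21)
Stage 3 (CLIP -9 3): clip(6,-9,3)=3, clip(21,-9,3)=3, clip(6,-9,3)=3, clip(0,-9,3)=0 -> [3, 3, 3, 0] (max |s|=3)
Stage 4 (ABS): |3|=3, |3|=3, |3|=3, |0|=0 -> [3, 3, 3, 0] (max |s|=3)
Stage 5 (CLIP -6 11): clip(3,-6,11)=3, clip(3,-6,11)=3, clip(3,-6,11)=3, clip(0,-6,11)=0 -> [3, 3, 3, 0] (max |s|=3)
Stage 6 (ABS): |3|=3, |3|=3, |3|=3, |0|=0 -> [3, 3, 3, 0] (max |s|=3)
Overall max amplitude: 21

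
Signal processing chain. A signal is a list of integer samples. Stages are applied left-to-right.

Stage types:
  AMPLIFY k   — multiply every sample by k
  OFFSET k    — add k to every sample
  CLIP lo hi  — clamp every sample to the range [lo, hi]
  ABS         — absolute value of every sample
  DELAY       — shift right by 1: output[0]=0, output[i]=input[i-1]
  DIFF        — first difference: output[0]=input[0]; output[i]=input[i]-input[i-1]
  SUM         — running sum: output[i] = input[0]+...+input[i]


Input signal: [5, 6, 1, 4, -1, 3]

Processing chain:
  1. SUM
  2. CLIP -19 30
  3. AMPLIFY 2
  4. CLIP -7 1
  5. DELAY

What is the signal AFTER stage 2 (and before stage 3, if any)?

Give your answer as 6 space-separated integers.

Answer: 5 11 12 16 15 18

Derivation:
Input: [5, 6, 1, 4, -1, 3]
Stage 1 (SUM): sum[0..0]=5, sum[0..1]=11, sum[0..2]=12, sum[0..3]=16, sum[0..4]=15, sum[0..5]=18 -> [5, 11, 12, 16, 15, 18]
Stage 2 (CLIP -19 30): clip(5,-19,30)=5, clip(11,-19,30)=11, clip(12,-19,30)=12, clip(16,-19,30)=16, clip(15,-19,30)=15, clip(18,-19,30)=18 -> [5, 11, 12, 16, 15, 18]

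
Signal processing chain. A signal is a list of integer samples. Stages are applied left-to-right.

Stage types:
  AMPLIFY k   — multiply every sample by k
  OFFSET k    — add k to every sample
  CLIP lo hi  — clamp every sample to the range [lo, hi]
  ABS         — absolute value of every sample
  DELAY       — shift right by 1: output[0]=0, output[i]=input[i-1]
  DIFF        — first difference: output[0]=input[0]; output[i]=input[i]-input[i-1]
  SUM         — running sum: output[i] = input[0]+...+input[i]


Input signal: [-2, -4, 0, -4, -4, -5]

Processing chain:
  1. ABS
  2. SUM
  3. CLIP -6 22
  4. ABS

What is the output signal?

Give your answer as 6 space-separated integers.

Input: [-2, -4, 0, -4, -4, -5]
Stage 1 (ABS): |-2|=2, |-4|=4, |0|=0, |-4|=4, |-4|=4, |-5|=5 -> [2, 4, 0, 4, 4, 5]
Stage 2 (SUM): sum[0..0]=2, sum[0..1]=6, sum[0..2]=6, sum[0..3]=10, sum[0..4]=14, sum[0..5]=19 -> [2, 6, 6, 10, 14, 19]
Stage 3 (CLIP -6 22): clip(2,-6,22)=2, clip(6,-6,22)=6, clip(6,-6,22)=6, clip(10,-6,22)=10, clip(14,-6,22)=14, clip(19,-6,22)=19 -> [2, 6, 6, 10, 14, 19]
Stage 4 (ABS): |2|=2, |6|=6, |6|=6, |10|=10, |14|=14, |19|=19 -> [2, 6, 6, 10, 14, 19]

Answer: 2 6 6 10 14 19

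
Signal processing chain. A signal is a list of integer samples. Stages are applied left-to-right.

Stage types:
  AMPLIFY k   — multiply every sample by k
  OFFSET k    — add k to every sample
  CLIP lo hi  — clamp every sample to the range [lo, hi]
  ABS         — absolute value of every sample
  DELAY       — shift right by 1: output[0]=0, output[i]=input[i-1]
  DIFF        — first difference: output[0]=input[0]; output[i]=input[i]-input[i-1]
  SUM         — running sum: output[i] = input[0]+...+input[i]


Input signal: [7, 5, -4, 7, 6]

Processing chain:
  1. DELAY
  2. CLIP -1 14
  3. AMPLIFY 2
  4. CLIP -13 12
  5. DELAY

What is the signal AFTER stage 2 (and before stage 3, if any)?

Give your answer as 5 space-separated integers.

Input: [7, 5, -4, 7, 6]
Stage 1 (DELAY): [0, 7, 5, -4, 7] = [0, 7, 5, -4, 7] -> [0, 7, 5, -4, 7]
Stage 2 (CLIP -1 14): clip(0,-1,14)=0, clip(7,-1,14)=7, clip(5,-1,14)=5, clip(-4,-1,14)=-1, clip(7,-1,14)=7 -> [0, 7, 5, -1, 7]

Answer: 0 7 5 -1 7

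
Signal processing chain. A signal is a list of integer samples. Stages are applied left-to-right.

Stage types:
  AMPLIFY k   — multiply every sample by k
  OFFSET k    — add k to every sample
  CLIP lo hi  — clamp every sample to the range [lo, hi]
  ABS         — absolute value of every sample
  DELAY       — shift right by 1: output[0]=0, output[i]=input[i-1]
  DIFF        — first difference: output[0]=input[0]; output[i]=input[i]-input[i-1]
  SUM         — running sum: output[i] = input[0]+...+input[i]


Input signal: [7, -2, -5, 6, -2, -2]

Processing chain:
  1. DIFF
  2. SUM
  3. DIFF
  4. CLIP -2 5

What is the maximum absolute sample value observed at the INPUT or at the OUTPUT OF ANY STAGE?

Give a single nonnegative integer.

Answer: 11

Derivation:
Input: [7, -2, -5, 6, -2, -2] (max |s|=7)
Stage 1 (DIFF): s[0]=7, -2-7=-9, -5--2=-3, 6--5=11, -2-6=-8, -2--2=0 -> [7, -9, -3, 11, -8, 0] (max |s|=11)
Stage 2 (SUM): sum[0..0]=7, sum[0..1]=-2, sum[0..2]=-5, sum[0..3]=6, sum[0..4]=-2, sum[0..5]=-2 -> [7, -2, -5, 6, -2, -2] (max |s|=7)
Stage 3 (DIFF): s[0]=7, -2-7=-9, -5--2=-3, 6--5=11, -2-6=-8, -2--2=0 -> [7, -9, -3, 11, -8, 0] (max |s|=11)
Stage 4 (CLIP -2 5): clip(7,-2,5)=5, clip(-9,-2,5)=-2, clip(-3,-2,5)=-2, clip(11,-2,5)=5, clip(-8,-2,5)=-2, clip(0,-2,5)=0 -> [5, -2, -2, 5, -2, 0] (max |s|=5)
Overall max amplitude: 11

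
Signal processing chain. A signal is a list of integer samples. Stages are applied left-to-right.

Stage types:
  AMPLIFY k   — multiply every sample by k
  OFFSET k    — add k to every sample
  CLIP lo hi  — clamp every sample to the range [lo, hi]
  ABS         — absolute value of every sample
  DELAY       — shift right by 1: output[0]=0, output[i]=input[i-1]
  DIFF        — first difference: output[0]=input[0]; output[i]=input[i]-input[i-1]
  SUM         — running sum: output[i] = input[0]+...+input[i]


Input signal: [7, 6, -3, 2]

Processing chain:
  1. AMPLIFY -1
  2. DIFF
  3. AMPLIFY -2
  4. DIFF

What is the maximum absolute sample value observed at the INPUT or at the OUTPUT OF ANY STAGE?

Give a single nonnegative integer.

Answer: 28

Derivation:
Input: [7, 6, -3, 2] (max |s|=7)
Stage 1 (AMPLIFY -1): 7*-1=-7, 6*-1=-6, -3*-1=3, 2*-1=-2 -> [-7, -6, 3, -2] (max |s|=7)
Stage 2 (DIFF): s[0]=-7, -6--7=1, 3--6=9, -2-3=-5 -> [-7, 1, 9, -5] (max |s|=9)
Stage 3 (AMPLIFY -2): -7*-2=14, 1*-2=-2, 9*-2=-18, -5*-2=10 -> [14, -2, -18, 10] (max |s|=18)
Stage 4 (DIFF): s[0]=14, -2-14=-16, -18--2=-16, 10--18=28 -> [14, -16, -16, 28] (max |s|=28)
Overall max amplitude: 28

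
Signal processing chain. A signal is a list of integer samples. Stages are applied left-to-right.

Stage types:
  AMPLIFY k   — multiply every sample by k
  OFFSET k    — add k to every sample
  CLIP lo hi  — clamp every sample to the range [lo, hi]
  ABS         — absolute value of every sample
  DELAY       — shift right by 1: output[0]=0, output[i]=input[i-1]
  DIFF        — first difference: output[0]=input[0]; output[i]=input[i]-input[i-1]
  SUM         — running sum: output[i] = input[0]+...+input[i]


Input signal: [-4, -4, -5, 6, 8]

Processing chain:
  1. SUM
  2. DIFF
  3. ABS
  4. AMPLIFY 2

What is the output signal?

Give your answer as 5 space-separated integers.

Input: [-4, -4, -5, 6, 8]
Stage 1 (SUM): sum[0..0]=-4, sum[0..1]=-8, sum[0..2]=-13, sum[0..3]=-7, sum[0..4]=1 -> [-4, -8, -13, -7, 1]
Stage 2 (DIFF): s[0]=-4, -8--4=-4, -13--8=-5, -7--13=6, 1--7=8 -> [-4, -4, -5, 6, 8]
Stage 3 (ABS): |-4|=4, |-4|=4, |-5|=5, |6|=6, |8|=8 -> [4, 4, 5, 6, 8]
Stage 4 (AMPLIFY 2): 4*2=8, 4*2=8, 5*2=10, 6*2=12, 8*2=16 -> [8, 8, 10, 12, 16]

Answer: 8 8 10 12 16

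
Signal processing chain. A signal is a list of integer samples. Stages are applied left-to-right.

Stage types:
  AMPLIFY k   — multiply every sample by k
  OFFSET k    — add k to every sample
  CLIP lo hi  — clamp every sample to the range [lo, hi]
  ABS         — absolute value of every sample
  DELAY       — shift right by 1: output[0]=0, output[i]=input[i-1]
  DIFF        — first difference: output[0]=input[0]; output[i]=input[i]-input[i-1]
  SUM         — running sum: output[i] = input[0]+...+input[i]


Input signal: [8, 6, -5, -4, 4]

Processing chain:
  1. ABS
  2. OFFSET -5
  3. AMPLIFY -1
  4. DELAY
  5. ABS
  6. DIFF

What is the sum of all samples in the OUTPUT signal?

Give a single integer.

Input: [8, 6, -5, -4, 4]
Stage 1 (ABS): |8|=8, |6|=6, |-5|=5, |-4|=4, |4|=4 -> [8, 6, 5, 4, 4]
Stage 2 (OFFSET -5): 8+-5=3, 6+-5=1, 5+-5=0, 4+-5=-1, 4+-5=-1 -> [3, 1, 0, -1, -1]
Stage 3 (AMPLIFY -1): 3*-1=-3, 1*-1=-1, 0*-1=0, -1*-1=1, -1*-1=1 -> [-3, -1, 0, 1, 1]
Stage 4 (DELAY): [0, -3, -1, 0, 1] = [0, -3, -1, 0, 1] -> [0, -3, -1, 0, 1]
Stage 5 (ABS): |0|=0, |-3|=3, |-1|=1, |0|=0, |1|=1 -> [0, 3, 1, 0, 1]
Stage 6 (DIFF): s[0]=0, 3-0=3, 1-3=-2, 0-1=-1, 1-0=1 -> [0, 3, -2, -1, 1]
Output sum: 1

Answer: 1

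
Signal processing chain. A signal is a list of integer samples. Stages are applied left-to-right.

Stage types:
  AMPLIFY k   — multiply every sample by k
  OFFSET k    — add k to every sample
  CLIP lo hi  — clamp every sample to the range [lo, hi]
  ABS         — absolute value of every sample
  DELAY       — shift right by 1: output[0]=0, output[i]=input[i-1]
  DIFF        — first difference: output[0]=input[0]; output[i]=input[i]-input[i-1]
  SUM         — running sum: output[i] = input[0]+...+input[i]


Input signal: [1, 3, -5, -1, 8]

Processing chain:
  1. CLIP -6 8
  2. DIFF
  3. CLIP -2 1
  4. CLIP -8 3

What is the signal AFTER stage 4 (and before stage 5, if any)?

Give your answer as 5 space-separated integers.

Input: [1, 3, -5, -1, 8]
Stage 1 (CLIP -6 8): clip(1,-6,8)=1, clip(3,-6,8)=3, clip(-5,-6,8)=-5, clip(-1,-6,8)=-1, clip(8,-6,8)=8 -> [1, 3, -5, -1, 8]
Stage 2 (DIFF): s[0]=1, 3-1=2, -5-3=-8, -1--5=4, 8--1=9 -> [1, 2, -8, 4, 9]
Stage 3 (CLIP -2 1): clip(1,-2,1)=1, clip(2,-2,1)=1, clip(-8,-2,1)=-2, clip(4,-2,1)=1, clip(9,-2,1)=1 -> [1, 1, -2, 1, 1]
Stage 4 (CLIP -8 3): clip(1,-8,3)=1, clip(1,-8,3)=1, clip(-2,-8,3)=-2, clip(1,-8,3)=1, clip(1,-8,3)=1 -> [1, 1, -2, 1, 1]

Answer: 1 1 -2 1 1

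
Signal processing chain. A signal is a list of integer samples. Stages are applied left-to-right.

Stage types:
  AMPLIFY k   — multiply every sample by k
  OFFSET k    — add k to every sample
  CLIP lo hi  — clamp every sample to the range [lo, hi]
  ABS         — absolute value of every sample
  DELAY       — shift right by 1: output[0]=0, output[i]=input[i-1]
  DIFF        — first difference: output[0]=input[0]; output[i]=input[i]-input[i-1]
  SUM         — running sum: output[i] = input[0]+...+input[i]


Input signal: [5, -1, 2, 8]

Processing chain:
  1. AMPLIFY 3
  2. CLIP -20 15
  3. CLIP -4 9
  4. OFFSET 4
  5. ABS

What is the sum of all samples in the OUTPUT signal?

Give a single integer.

Input: [5, -1, 2, 8]
Stage 1 (AMPLIFY 3): 5*3=15, -1*3=-3, 2*3=6, 8*3=24 -> [15, -3, 6, 24]
Stage 2 (CLIP -20 15): clip(15,-20,15)=15, clip(-3,-20,15)=-3, clip(6,-20,15)=6, clip(24,-20,15)=15 -> [15, -3, 6, 15]
Stage 3 (CLIP -4 9): clip(15,-4,9)=9, clip(-3,-4,9)=-3, clip(6,-4,9)=6, clip(15,-4,9)=9 -> [9, -3, 6, 9]
Stage 4 (OFFSET 4): 9+4=13, -3+4=1, 6+4=10, 9+4=13 -> [13, 1, 10, 13]
Stage 5 (ABS): |13|=13, |1|=1, |10|=10, |13|=13 -> [13, 1, 10, 13]
Output sum: 37

Answer: 37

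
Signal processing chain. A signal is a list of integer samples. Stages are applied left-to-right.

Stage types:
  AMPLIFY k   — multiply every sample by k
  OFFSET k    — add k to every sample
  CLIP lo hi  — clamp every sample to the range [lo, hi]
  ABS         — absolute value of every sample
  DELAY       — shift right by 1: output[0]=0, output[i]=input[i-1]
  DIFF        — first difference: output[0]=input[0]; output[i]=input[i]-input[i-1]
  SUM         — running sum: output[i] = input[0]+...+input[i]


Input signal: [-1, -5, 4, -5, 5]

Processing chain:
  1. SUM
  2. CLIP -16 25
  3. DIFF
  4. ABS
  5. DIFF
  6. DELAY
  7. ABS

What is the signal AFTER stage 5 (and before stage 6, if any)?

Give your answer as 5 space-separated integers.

Input: [-1, -5, 4, -5, 5]
Stage 1 (SUM): sum[0..0]=-1, sum[0..1]=-6, sum[0..2]=-2, sum[0..3]=-7, sum[0..4]=-2 -> [-1, -6, -2, -7, -2]
Stage 2 (CLIP -16 25): clip(-1,-16,25)=-1, clip(-6,-16,25)=-6, clip(-2,-16,25)=-2, clip(-7,-16,25)=-7, clip(-2,-16,25)=-2 -> [-1, -6, -2, -7, -2]
Stage 3 (DIFF): s[0]=-1, -6--1=-5, -2--6=4, -7--2=-5, -2--7=5 -> [-1, -5, 4, -5, 5]
Stage 4 (ABS): |-1|=1, |-5|=5, |4|=4, |-5|=5, |5|=5 -> [1, 5, 4, 5, 5]
Stage 5 (DIFF): s[0]=1, 5-1=4, 4-5=-1, 5-4=1, 5-5=0 -> [1, 4, -1, 1, 0]

Answer: 1 4 -1 1 0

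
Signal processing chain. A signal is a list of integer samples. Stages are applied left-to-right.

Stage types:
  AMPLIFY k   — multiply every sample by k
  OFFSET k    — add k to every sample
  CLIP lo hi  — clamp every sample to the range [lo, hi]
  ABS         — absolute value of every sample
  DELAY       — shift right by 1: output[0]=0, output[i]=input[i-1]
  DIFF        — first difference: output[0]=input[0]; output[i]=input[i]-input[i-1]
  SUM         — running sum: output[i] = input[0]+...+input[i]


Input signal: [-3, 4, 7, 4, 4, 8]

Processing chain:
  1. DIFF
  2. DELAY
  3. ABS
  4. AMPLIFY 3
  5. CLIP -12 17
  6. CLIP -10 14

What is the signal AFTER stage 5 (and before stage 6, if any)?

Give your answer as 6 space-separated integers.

Answer: 0 9 17 9 9 0

Derivation:
Input: [-3, 4, 7, 4, 4, 8]
Stage 1 (DIFF): s[0]=-3, 4--3=7, 7-4=3, 4-7=-3, 4-4=0, 8-4=4 -> [-3, 7, 3, -3, 0, 4]
Stage 2 (DELAY): [0, -3, 7, 3, -3, 0] = [0, -3, 7, 3, -3, 0] -> [0, -3, 7, 3, -3, 0]
Stage 3 (ABS): |0|=0, |-3|=3, |7|=7, |3|=3, |-3|=3, |0|=0 -> [0, 3, 7, 3, 3, 0]
Stage 4 (AMPLIFY 3): 0*3=0, 3*3=9, 7*3=21, 3*3=9, 3*3=9, 0*3=0 -> [0, 9, 21, 9, 9, 0]
Stage 5 (CLIP -12 17): clip(0,-12,17)=0, clip(9,-12,17)=9, clip(21,-12,17)=17, clip(9,-12,17)=9, clip(9,-12,17)=9, clip(0,-12,17)=0 -> [0, 9, 17, 9, 9, 0]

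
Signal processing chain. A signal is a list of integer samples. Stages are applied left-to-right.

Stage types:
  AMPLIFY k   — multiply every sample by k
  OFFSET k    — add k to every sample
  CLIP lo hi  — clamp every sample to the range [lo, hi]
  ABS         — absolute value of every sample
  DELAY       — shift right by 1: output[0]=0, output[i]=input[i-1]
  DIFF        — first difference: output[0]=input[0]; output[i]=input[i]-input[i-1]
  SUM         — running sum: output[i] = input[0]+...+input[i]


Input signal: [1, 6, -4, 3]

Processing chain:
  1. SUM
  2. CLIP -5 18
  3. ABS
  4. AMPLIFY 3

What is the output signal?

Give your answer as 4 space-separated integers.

Answer: 3 21 9 18

Derivation:
Input: [1, 6, -4, 3]
Stage 1 (SUM): sum[0..0]=1, sum[0..1]=7, sum[0..2]=3, sum[0..3]=6 -> [1, 7, 3, 6]
Stage 2 (CLIP -5 18): clip(1,-5,18)=1, clip(7,-5,18)=7, clip(3,-5,18)=3, clip(6,-5,18)=6 -> [1, 7, 3, 6]
Stage 3 (ABS): |1|=1, |7|=7, |3|=3, |6|=6 -> [1, 7, 3, 6]
Stage 4 (AMPLIFY 3): 1*3=3, 7*3=21, 3*3=9, 6*3=18 -> [3, 21, 9, 18]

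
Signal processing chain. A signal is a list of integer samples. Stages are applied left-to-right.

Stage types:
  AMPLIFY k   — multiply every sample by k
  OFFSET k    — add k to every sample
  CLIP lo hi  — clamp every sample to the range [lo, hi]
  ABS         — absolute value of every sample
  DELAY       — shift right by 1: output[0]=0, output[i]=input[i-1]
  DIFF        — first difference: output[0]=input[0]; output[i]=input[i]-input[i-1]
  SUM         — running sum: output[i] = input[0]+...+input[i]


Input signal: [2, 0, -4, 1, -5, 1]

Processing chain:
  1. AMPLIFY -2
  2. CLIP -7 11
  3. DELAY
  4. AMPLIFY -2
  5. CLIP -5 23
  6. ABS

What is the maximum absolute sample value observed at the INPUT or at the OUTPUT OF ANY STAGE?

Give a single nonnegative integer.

Input: [2, 0, -4, 1, -5, 1] (max |s|=5)
Stage 1 (AMPLIFY -2): 2*-2=-4, 0*-2=0, -4*-2=8, 1*-2=-2, -5*-2=10, 1*-2=-2 -> [-4, 0, 8, -2, 10, -2] (max |s|=10)
Stage 2 (CLIP -7 11): clip(-4,-7,11)=-4, clip(0,-7,11)=0, clip(8,-7,11)=8, clip(-2,-7,11)=-2, clip(10,-7,11)=10, clip(-2,-7,11)=-2 -> [-4, 0, 8, -2, 10, -2] (max |s|=10)
Stage 3 (DELAY): [0, -4, 0, 8, -2, 10] = [0, -4, 0, 8, -2, 10] -> [0, -4, 0, 8, -2, 10] (max |s|=10)
Stage 4 (AMPLIFY -2): 0*-2=0, -4*-2=8, 0*-2=0, 8*-2=-16, -2*-2=4, 10*-2=-20 -> [0, 8, 0, -16, 4, -20] (max |s|=20)
Stage 5 (CLIP -5 23): clip(0,-5,23)=0, clip(8,-5,23)=8, clip(0,-5,23)=0, clip(-16,-5,23)=-5, clip(4,-5,23)=4, clip(-20,-5,23)=-5 -> [0, 8, 0, -5, 4, -5] (max |s|=8)
Stage 6 (ABS): |0|=0, |8|=8, |0|=0, |-5|=5, |4|=4, |-5|=5 -> [0, 8, 0, 5, 4, 5] (max |s|=8)
Overall max amplitude: 20

Answer: 20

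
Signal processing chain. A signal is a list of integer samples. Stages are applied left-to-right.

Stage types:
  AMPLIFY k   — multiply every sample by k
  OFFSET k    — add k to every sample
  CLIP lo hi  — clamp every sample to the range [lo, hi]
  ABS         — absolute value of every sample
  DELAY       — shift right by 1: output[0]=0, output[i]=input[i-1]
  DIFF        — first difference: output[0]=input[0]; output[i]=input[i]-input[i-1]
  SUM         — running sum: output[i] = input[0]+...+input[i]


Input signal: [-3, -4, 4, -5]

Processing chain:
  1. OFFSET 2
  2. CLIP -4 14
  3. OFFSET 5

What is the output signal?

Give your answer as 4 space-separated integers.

Input: [-3, -4, 4, -5]
Stage 1 (OFFSET 2): -3+2=-1, -4+2=-2, 4+2=6, -5+2=-3 -> [-1, -2, 6, -3]
Stage 2 (CLIP -4 14): clip(-1,-4,14)=-1, clip(-2,-4,14)=-2, clip(6,-4,14)=6, clip(-3,-4,14)=-3 -> [-1, -2, 6, -3]
Stage 3 (OFFSET 5): -1+5=4, -2+5=3, 6+5=11, -3+5=2 -> [4, 3, 11, 2]

Answer: 4 3 11 2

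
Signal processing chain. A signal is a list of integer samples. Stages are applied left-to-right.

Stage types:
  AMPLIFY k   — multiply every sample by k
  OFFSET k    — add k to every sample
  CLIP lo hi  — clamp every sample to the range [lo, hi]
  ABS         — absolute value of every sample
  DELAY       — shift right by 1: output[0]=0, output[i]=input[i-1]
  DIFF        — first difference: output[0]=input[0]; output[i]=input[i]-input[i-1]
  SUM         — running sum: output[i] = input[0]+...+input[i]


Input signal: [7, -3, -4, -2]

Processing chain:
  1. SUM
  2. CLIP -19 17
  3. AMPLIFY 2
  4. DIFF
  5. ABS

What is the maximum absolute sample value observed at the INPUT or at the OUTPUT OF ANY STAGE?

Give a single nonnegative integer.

Answer: 14

Derivation:
Input: [7, -3, -4, -2] (max |s|=7)
Stage 1 (SUM): sum[0..0]=7, sum[0..1]=4, sum[0..2]=0, sum[0..3]=-2 -> [7, 4, 0, -2] (max |s|=7)
Stage 2 (CLIP -19 17): clip(7,-19,17)=7, clip(4,-19,17)=4, clip(0,-19,17)=0, clip(-2,-19,17)=-2 -> [7, 4, 0, -2] (max |s|=7)
Stage 3 (AMPLIFY 2): 7*2=14, 4*2=8, 0*2=0, -2*2=-4 -> [14, 8, 0, -4] (max |s|=14)
Stage 4 (DIFF): s[0]=14, 8-14=-6, 0-8=-8, -4-0=-4 -> [14, -6, -8, -4] (max |s|=14)
Stage 5 (ABS): |14|=14, |-6|=6, |-8|=8, |-4|=4 -> [14, 6, 8, 4] (max |s|=14)
Overall max amplitude: 14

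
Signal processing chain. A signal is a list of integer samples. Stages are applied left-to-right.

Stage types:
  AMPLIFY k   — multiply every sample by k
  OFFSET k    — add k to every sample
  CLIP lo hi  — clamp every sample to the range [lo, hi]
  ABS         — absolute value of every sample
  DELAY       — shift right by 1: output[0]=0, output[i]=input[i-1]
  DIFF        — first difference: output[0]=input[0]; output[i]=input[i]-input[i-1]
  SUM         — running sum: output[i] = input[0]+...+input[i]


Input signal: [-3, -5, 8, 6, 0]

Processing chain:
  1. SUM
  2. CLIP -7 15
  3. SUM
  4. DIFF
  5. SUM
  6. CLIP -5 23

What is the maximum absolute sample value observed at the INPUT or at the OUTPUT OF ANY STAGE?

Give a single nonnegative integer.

Answer: 10

Derivation:
Input: [-3, -5, 8, 6, 0] (max |s|=8)
Stage 1 (SUM): sum[0..0]=-3, sum[0..1]=-8, sum[0..2]=0, sum[0..3]=6, sum[0..4]=6 -> [-3, -8, 0, 6, 6] (max |s|=8)
Stage 2 (CLIP -7 15): clip(-3,-7,15)=-3, clip(-8,-7,15)=-7, clip(0,-7,15)=0, clip(6,-7,15)=6, clip(6,-7,15)=6 -> [-3, -7, 0, 6, 6] (max |s|=7)
Stage 3 (SUM): sum[0..0]=-3, sum[0..1]=-10, sum[0..2]=-10, sum[0..3]=-4, sum[0..4]=2 -> [-3, -10, -10, -4, 2] (max |s|=10)
Stage 4 (DIFF): s[0]=-3, -10--3=-7, -10--10=0, -4--10=6, 2--4=6 -> [-3, -7, 0, 6, 6] (max |s|=7)
Stage 5 (SUM): sum[0..0]=-3, sum[0..1]=-10, sum[0..2]=-10, sum[0..3]=-4, sum[0..4]=2 -> [-3, -10, -10, -4, 2] (max |s|=10)
Stage 6 (CLIP -5 23): clip(-3,-5,23)=-3, clip(-10,-5,23)=-5, clip(-10,-5,23)=-5, clip(-4,-5,23)=-4, clip(2,-5,23)=2 -> [-3, -5, -5, -4, 2] (max |s|=5)
Overall max amplitude: 10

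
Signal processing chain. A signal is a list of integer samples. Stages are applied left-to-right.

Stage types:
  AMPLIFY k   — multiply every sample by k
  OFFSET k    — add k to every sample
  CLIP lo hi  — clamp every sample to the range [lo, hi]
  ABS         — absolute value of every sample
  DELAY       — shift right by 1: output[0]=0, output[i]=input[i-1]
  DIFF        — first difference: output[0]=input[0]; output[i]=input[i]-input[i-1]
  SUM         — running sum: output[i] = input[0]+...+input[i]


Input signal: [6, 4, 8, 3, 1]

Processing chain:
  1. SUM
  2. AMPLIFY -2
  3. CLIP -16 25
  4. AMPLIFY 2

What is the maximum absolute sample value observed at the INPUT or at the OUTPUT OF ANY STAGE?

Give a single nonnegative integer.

Input: [6, 4, 8, 3, 1] (max |s|=8)
Stage 1 (SUM): sum[0..0]=6, sum[0..1]=10, sum[0..2]=18, sum[0..3]=21, sum[0..4]=22 -> [6, 10, 18, 21, 22] (max |s|=22)
Stage 2 (AMPLIFY -2): 6*-2=-12, 10*-2=-20, 18*-2=-36, 21*-2=-42, 22*-2=-44 -> [-12, -20, -36, -42, -44] (max |s|=44)
Stage 3 (CLIP -16 25): clip(-12,-16,25)=-12, clip(-20,-16,25)=-16, clip(-36,-16,25)=-16, clip(-42,-16,25)=-16, clip(-44,-16,25)=-16 -> [-12, -16, -16, -16, -16] (max |s|=16)
Stage 4 (AMPLIFY 2): -12*2=-24, -16*2=-32, -16*2=-32, -16*2=-32, -16*2=-32 -> [-24, -32, -32, -32, -32] (max |s|=32)
Overall max amplitude: 44

Answer: 44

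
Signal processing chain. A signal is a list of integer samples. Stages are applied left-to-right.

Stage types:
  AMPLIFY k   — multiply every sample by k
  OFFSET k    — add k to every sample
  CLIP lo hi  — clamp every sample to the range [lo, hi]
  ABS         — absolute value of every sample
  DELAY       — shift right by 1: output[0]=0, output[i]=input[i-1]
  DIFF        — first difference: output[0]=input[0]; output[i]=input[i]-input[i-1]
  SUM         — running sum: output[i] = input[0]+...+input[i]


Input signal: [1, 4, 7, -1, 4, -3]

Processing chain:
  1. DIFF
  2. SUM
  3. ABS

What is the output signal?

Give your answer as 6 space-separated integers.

Answer: 1 4 7 1 4 3

Derivation:
Input: [1, 4, 7, -1, 4, -3]
Stage 1 (DIFF): s[0]=1, 4-1=3, 7-4=3, -1-7=-8, 4--1=5, -3-4=-7 -> [1, 3, 3, -8, 5, -7]
Stage 2 (SUM): sum[0..0]=1, sum[0..1]=4, sum[0..2]=7, sum[0..3]=-1, sum[0..4]=4, sum[0..5]=-3 -> [1, 4, 7, -1, 4, -3]
Stage 3 (ABS): |1|=1, |4|=4, |7|=7, |-1|=1, |4|=4, |-3|=3 -> [1, 4, 7, 1, 4, 3]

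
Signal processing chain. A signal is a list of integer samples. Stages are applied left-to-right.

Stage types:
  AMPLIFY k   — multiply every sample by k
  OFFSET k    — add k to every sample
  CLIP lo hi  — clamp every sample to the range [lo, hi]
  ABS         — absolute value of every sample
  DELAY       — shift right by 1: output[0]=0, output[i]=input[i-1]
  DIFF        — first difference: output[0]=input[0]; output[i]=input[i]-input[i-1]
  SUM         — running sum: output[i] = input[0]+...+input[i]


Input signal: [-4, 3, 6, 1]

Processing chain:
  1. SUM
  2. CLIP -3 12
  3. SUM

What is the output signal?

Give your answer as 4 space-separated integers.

Input: [-4, 3, 6, 1]
Stage 1 (SUM): sum[0..0]=-4, sum[0..1]=-1, sum[0..2]=5, sum[0..3]=6 -> [-4, -1, 5, 6]
Stage 2 (CLIP -3 12): clip(-4,-3,12)=-3, clip(-1,-3,12)=-1, clip(5,-3,12)=5, clip(6,-3,12)=6 -> [-3, -1, 5, 6]
Stage 3 (SUM): sum[0..0]=-3, sum[0..1]=-4, sum[0..2]=1, sum[0..3]=7 -> [-3, -4, 1, 7]

Answer: -3 -4 1 7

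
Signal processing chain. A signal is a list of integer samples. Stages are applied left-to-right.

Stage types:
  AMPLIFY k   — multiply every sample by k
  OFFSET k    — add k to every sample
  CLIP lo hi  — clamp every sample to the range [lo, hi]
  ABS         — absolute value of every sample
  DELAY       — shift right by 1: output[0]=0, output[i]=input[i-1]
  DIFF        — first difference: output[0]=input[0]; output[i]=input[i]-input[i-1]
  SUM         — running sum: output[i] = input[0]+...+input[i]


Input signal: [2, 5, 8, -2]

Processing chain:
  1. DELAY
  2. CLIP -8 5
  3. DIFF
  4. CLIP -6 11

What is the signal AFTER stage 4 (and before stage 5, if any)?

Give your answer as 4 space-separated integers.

Input: [2, 5, 8, -2]
Stage 1 (DELAY): [0, 2, 5, 8] = [0, 2, 5, 8] -> [0, 2, 5, 8]
Stage 2 (CLIP -8 5): clip(0,-8,5)=0, clip(2,-8,5)=2, clip(5,-8,5)=5, clip(8,-8,5)=5 -> [0, 2, 5, 5]
Stage 3 (DIFF): s[0]=0, 2-0=2, 5-2=3, 5-5=0 -> [0, 2, 3, 0]
Stage 4 (CLIP -6 11): clip(0,-6,11)=0, clip(2,-6,11)=2, clip(3,-6,11)=3, clip(0,-6,11)=0 -> [0, 2, 3, 0]

Answer: 0 2 3 0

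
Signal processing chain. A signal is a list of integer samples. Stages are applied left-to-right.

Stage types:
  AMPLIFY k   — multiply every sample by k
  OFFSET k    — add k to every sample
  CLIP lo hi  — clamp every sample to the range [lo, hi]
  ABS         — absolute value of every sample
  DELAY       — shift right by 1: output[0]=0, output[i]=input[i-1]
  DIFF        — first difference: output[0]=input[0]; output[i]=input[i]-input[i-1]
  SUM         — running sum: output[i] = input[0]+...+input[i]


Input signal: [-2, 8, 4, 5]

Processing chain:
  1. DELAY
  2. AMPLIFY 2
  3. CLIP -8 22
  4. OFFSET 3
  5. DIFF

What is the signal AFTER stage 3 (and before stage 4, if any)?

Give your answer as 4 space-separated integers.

Answer: 0 -4 16 8

Derivation:
Input: [-2, 8, 4, 5]
Stage 1 (DELAY): [0, -2, 8, 4] = [0, -2, 8, 4] -> [0, -2, 8, 4]
Stage 2 (AMPLIFY 2): 0*2=0, -2*2=-4, 8*2=16, 4*2=8 -> [0, -4, 16, 8]
Stage 3 (CLIP -8 22): clip(0,-8,22)=0, clip(-4,-8,22)=-4, clip(16,-8,22)=16, clip(8,-8,22)=8 -> [0, -4, 16, 8]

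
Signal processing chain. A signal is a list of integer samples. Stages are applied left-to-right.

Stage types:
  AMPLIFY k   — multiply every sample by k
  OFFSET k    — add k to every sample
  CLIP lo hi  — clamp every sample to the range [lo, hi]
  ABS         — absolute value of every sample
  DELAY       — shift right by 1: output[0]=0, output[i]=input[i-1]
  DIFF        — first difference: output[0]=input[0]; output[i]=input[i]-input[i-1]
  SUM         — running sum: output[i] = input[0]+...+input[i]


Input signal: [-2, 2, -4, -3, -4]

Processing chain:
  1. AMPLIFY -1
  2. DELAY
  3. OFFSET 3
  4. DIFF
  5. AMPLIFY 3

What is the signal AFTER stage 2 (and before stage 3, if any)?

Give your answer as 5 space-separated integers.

Answer: 0 2 -2 4 3

Derivation:
Input: [-2, 2, -4, -3, -4]
Stage 1 (AMPLIFY -1): -2*-1=2, 2*-1=-2, -4*-1=4, -3*-1=3, -4*-1=4 -> [2, -2, 4, 3, 4]
Stage 2 (DELAY): [0, 2, -2, 4, 3] = [0, 2, -2, 4, 3] -> [0, 2, -2, 4, 3]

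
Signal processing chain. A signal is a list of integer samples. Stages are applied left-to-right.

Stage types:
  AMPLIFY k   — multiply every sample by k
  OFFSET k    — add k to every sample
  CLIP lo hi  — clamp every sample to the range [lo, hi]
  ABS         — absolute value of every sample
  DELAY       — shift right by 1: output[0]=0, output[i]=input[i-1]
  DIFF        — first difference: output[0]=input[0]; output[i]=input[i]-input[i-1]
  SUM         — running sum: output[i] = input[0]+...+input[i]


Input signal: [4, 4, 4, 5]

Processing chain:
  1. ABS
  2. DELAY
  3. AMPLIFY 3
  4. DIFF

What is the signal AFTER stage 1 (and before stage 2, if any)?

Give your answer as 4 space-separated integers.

Input: [4, 4, 4, 5]
Stage 1 (ABS): |4|=4, |4|=4, |4|=4, |5|=5 -> [4, 4, 4, 5]

Answer: 4 4 4 5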